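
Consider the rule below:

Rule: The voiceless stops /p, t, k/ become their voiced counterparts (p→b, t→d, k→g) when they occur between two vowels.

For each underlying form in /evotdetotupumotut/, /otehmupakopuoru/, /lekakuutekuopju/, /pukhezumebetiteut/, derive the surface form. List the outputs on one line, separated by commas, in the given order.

evotdedodubumodut, odehmubagobuoru, legaguudeguopju, pukhezumebedideut

/evotdetotupumotut/: /t/ is a voiceless stop between vowels /e/ and /o/, so it voices to [d]. /t/ is a voiceless stop between vowels /o/ and /u/, so it voices to [d]. /p/ is a voiceless stop between vowels /u/ and /u/, so it voices to [b]. /t/ is a voiceless stop between vowels /o/ and /u/, so it voices to [d]. → [evotdedodubumodut].
/otehmupakopuoru/: /t/ is a voiceless stop between vowels /o/ and /e/, so it voices to [d]. /p/ is a voiceless stop between vowels /u/ and /a/, so it voices to [b]. /k/ is a voiceless stop between vowels /a/ and /o/, so it voices to [g]. /p/ is a voiceless stop between vowels /o/ and /u/, so it voices to [b]. → [odehmubagobuoru].
/lekakuutekuopju/: /k/ is a voiceless stop between vowels /e/ and /a/, so it voices to [g]. /k/ is a voiceless stop between vowels /a/ and /u/, so it voices to [g]. /t/ is a voiceless stop between vowels /u/ and /e/, so it voices to [d]. /k/ is a voiceless stop between vowels /e/ and /u/, so it voices to [g]. → [legaguudeguopju].
/pukhezumebetiteut/: /t/ is a voiceless stop between vowels /e/ and /i/, so it voices to [d]. /t/ is a voiceless stop between vowels /i/ and /e/, so it voices to [d]. → [pukhezumebedideut].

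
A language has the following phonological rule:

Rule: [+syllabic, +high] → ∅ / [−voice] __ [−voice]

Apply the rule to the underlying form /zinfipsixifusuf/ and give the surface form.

/i/ is a high vowel flanked by voiceless consonants /f/ and /p/, so it deletes.
/i/ is a high vowel flanked by voiceless consonants /s/ and /x/, so it deletes.
/i/ is a high vowel flanked by voiceless consonants /x/ and /f/, so it deletes.
/u/ is a high vowel flanked by voiceless consonants /f/ and /s/, so it deletes.
/u/ is a high vowel flanked by voiceless consonants /s/ and /f/, so it deletes.
The other instance of /i/ does not occur in the required environment and remains unchanged.
Surface form: [zinfpsxfsf].

zinfpsxfsf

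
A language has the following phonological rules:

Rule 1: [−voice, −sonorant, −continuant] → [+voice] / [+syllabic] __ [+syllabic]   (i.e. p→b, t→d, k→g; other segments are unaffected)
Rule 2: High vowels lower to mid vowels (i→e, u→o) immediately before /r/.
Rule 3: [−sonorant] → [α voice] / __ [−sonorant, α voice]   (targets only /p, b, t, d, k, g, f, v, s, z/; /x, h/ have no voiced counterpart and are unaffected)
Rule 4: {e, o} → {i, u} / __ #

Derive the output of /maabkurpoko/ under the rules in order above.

maapkorpogu

Rule 1 (intervocalic voicing): /k/ is a voiceless stop between vowels /o/ and /o/, so it voices to [g]. /maabkurpoko/ → maabkurpogo.
Rule 2 (pre-rhotic lowering): /u/ is a high vowel immediately before /r/, so it lowers to [o]. /maabkurpogo/ → maabkorpogo.
Rule 3 (regressive voicing assimilation): /b/ precedes the voiceless obstruent /k/, so it devoices to [p] by assimilation. /maabkorpogo/ → maapkorpogo.
Rule 4 (final vowel raising): /o/ is a mid vowel in word-final position, so it raises to [u]. /maapkorpogo/ → maapkorpogu.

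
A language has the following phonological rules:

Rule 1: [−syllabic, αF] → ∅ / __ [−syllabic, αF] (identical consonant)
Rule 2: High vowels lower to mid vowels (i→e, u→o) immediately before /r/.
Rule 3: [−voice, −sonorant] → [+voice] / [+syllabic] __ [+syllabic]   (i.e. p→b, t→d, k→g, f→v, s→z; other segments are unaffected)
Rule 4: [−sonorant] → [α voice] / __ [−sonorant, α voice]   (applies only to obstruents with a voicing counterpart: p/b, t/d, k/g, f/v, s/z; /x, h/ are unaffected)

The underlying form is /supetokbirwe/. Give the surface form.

Rule 1 (degemination): no segment meets the environment; /supetokbirwe/ is unchanged.
Rule 2 (pre-rhotic lowering): /i/ is a high vowel immediately before /r/, so it lowers to [e]. /supetokbirwe/ → supetokberwe.
Rule 3 (intervocalic voicing): /p/ is a voiceless obstruent between vowels /u/ and /e/, so it voices to [b]. /t/ is a voiceless obstruent between vowels /e/ and /o/, so it voices to [d]. /supetokberwe/ → subedokberwe.
Rule 4 (regressive voicing assimilation): /k/ precedes the voiced obstruent /b/, so it voices to [g] by assimilation. /subedokberwe/ → subedogberwe.

subedogberwe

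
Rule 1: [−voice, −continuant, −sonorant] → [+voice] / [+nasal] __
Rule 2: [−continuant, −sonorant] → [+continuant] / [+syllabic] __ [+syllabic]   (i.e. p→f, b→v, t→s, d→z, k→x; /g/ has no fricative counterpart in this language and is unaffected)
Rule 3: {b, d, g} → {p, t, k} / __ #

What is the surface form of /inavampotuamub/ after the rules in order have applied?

Rule 1 (post-nasal voicing): /p/ is a voiceless stop immediately after the nasal /m/, so it voices to [b]. /inavampotuamub/ → inavambotuamub.
Rule 2 (intervocalic spirantization): /t/ is a stop between vowels /o/ and /u/, so it spirantizes to the fricative [s]. /inavambotuamub/ → inavambosuamub.
Rule 3 (final devoicing): /b/ is a voiced stop in word-final position, so it devoices to [p]. /inavambosuamub/ → inavambosuamup.

inavambosuamup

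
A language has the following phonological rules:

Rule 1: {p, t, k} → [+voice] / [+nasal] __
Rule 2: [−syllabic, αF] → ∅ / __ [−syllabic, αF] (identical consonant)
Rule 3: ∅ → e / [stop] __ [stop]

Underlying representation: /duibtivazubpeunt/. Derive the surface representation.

Rule 1 (post-nasal voicing): /t/ is a voiceless stop immediately after the nasal /n/, so it voices to [d]. /duibtivazubpeunt/ → duibtivazubpeund.
Rule 2 (degemination): no segment meets the environment; /duibtivazubpeund/ is unchanged.
Rule 3 (stop-cluster e-epenthesis): /b/ and /t/ form a stop–stop cluster, so [e] is inserted between them. /b/ and /p/ form a stop–stop cluster, so [e] is inserted between them. /duibtivazubpeund/ → duibetivazubepeund.

duibetivazubepeund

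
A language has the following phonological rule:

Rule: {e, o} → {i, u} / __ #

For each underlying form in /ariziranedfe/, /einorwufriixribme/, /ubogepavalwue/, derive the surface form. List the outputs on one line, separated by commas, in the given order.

/ariziranedfe/: /e/ is a mid vowel in word-final position, so it raises to [i]. → [ariziranedfi].
/einorwufriixribme/: /e/ is a mid vowel in word-final position, so it raises to [i]. → [einorwufriixribmi].
/ubogepavalwue/: /e/ is a mid vowel in word-final position, so it raises to [i]. → [ubogepavalwui].

ariziranedfi, einorwufriixribmi, ubogepavalwui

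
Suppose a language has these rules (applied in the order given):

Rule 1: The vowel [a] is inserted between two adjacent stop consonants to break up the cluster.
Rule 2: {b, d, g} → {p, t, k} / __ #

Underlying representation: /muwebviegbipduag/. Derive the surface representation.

muwebviegabipaduak

Rule 1 (stop-cluster a-epenthesis): /g/ and /b/ form a stop–stop cluster, so [a] is inserted between them. /p/ and /d/ form a stop–stop cluster, so [a] is inserted between them. /muwebviegbipduag/ → muwebviegabipaduag.
Rule 2 (final devoicing): /g/ is a voiced stop in word-final position, so it devoices to [k]. /muwebviegabipaduag/ → muwebviegabipaduak.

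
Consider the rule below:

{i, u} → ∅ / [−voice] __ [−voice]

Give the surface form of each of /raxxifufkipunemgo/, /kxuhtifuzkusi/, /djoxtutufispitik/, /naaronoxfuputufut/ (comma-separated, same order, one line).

/raxxifufkipunemgo/: /i/ is a high vowel flanked by voiceless consonants /x/ and /f/, so it deletes. /u/ is a high vowel flanked by voiceless consonants /f/ and /f/, so it deletes. /i/ is a high vowel flanked by voiceless consonants /k/ and /p/, so it deletes. → [raxxffkpunemgo].
/kxuhtifuzkusi/: /u/ is a high vowel flanked by voiceless consonants /x/ and /h/, so it deletes. /i/ is a high vowel flanked by voiceless consonants /t/ and /f/, so it deletes. /u/ is a high vowel flanked by voiceless consonants /k/ and /s/, so it deletes. → [kxhtfuzksi].
/djoxtutufispitik/: /u/ is a high vowel flanked by voiceless consonants /t/ and /t/, so it deletes. /u/ is a high vowel flanked by voiceless consonants /t/ and /f/, so it deletes. /i/ is a high vowel flanked by voiceless consonants /f/ and /s/, so it deletes. /i/ is a high vowel flanked by voiceless consonants /p/ and /t/, so it deletes. /i/ is a high vowel flanked by voiceless consonants /t/ and /k/, so it deletes. → [djoxttfsptk].
/naaronoxfuputufut/: /u/ is a high vowel flanked by voiceless consonants /f/ and /p/, so it deletes. /u/ is a high vowel flanked by voiceless consonants /p/ and /t/, so it deletes. /u/ is a high vowel flanked by voiceless consonants /t/ and /f/, so it deletes. /u/ is a high vowel flanked by voiceless consonants /f/ and /t/, so it deletes. → [naaronoxfptft].

raxxffkpunemgo, kxhtfuzksi, djoxttfsptk, naaronoxfptft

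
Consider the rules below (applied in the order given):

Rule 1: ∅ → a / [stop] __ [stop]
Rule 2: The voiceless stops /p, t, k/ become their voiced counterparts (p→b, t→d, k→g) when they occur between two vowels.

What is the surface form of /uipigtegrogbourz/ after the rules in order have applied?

Rule 1 (stop-cluster a-epenthesis): /g/ and /t/ form a stop–stop cluster, so [a] is inserted between them. /g/ and /b/ form a stop–stop cluster, so [a] is inserted between them. /uipigtegrogbourz/ → uipigategrogabourz.
Rule 2 (intervocalic voicing): /p/ is a voiceless stop between vowels /i/ and /i/, so it voices to [b]. /t/ is a voiceless stop between vowels /a/ and /e/, so it voices to [d]. /uipigategrogabourz/ → uibigadegrogabourz.

uibigadegrogabourz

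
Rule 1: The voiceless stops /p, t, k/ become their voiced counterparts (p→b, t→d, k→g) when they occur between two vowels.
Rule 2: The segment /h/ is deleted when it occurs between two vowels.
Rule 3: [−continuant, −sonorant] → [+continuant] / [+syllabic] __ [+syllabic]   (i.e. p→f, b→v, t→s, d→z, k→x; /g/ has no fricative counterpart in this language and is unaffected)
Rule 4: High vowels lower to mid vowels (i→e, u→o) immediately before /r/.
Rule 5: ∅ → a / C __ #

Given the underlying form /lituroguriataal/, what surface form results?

lizorogoriazaala

Rule 1 (intervocalic voicing): /t/ is a voiceless stop between vowels /i/ and /u/, so it voices to [d]. /t/ is a voiceless stop between vowels /a/ and /a/, so it voices to [d]. /lituroguriataal/ → liduroguriadaal.
Rule 2 (intervocalic h-deletion): no segment meets the environment; /liduroguriadaal/ is unchanged.
Rule 3 (intervocalic spirantization): /d/ is a stop between vowels /i/ and /u/, so it spirantizes to the fricative [z]. /d/ is a stop between vowels /a/ and /a/, so it spirantizes to the fricative [z]. /liduroguriadaal/ → lizuroguriazaal.
Rule 4 (pre-rhotic lowering): /u/ is a high vowel immediately before /r/, so it lowers to [o]. /u/ is a high vowel immediately before /r/, so it lowers to [o]. /lizuroguriazaal/ → lizorogoriazaal.
Rule 5 (final a-epenthesis): the form ends in the consonant /l/, so [a] is inserted word-finally. /lizorogoriazaal/ → lizorogoriazaala.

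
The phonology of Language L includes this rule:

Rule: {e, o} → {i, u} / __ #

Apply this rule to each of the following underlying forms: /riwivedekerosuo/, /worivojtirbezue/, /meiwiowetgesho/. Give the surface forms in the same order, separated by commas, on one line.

riwivedekerosuu, worivojtirbezui, meiwiowetgeshu

/riwivedekerosuo/: /o/ is a mid vowel in word-final position, so it raises to [u]. → [riwivedekerosuu].
/worivojtirbezue/: /e/ is a mid vowel in word-final position, so it raises to [i]. → [worivojtirbezui].
/meiwiowetgesho/: /o/ is a mid vowel in word-final position, so it raises to [u]. → [meiwiowetgeshu].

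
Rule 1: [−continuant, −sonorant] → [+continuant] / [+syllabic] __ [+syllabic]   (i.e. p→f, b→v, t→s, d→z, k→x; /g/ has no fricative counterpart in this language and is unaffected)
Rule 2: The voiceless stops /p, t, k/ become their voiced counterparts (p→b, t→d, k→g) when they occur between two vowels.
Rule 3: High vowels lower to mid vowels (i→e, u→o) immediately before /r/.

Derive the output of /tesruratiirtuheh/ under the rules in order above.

tesrorasiertuheh

Rule 1 (intervocalic spirantization): /t/ is a stop between vowels /a/ and /i/, so it spirantizes to the fricative [s]. /tesruratiirtuheh/ → tesrurasiirtuheh.
Rule 2 (intervocalic voicing): no segment meets the environment; /tesrurasiirtuheh/ is unchanged.
Rule 3 (pre-rhotic lowering): /u/ is a high vowel immediately before /r/, so it lowers to [o]. /i/ is a high vowel immediately before /r/, so it lowers to [e]. /tesrurasiirtuheh/ → tesrorasiertuheh.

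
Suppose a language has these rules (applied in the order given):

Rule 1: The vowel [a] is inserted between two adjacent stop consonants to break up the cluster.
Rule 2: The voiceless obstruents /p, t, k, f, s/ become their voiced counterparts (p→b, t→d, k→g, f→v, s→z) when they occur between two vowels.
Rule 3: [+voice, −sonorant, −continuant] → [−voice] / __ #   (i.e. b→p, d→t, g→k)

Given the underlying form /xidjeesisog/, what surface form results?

xidjeezizok

Rule 1 (stop-cluster a-epenthesis): no segment meets the environment; /xidjeesisog/ is unchanged.
Rule 2 (intervocalic voicing): /s/ is a voiceless obstruent between vowels /e/ and /i/, so it voices to [z]. /s/ is a voiceless obstruent between vowels /i/ and /o/, so it voices to [z]. /xidjeesisog/ → xidjeezizog.
Rule 3 (final devoicing): /g/ is a voiced stop in word-final position, so it devoices to [k]. /xidjeezizog/ → xidjeezizok.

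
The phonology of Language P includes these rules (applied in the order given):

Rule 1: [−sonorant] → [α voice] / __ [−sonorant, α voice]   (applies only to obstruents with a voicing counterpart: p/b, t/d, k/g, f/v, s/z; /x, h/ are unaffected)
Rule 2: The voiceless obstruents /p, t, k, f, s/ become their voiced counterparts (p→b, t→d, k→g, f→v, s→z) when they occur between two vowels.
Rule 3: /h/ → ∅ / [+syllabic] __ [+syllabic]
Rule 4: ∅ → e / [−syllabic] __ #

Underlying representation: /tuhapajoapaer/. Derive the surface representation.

tuabajoabaere

Rule 1 (regressive voicing assimilation): no segment meets the environment; /tuhapajoapaer/ is unchanged.
Rule 2 (intervocalic voicing): /p/ is a voiceless obstruent between vowels /a/ and /a/, so it voices to [b]. /p/ is a voiceless obstruent between vowels /a/ and /a/, so it voices to [b]. /tuhapajoapaer/ → tuhabajoabaer.
Rule 3 (intervocalic h-deletion): /h/ occurs between vowels /u/ and /a/, so it deletes. /tuhabajoabaer/ → tuabajoabaer.
Rule 4 (final e-epenthesis): the form ends in the consonant /r/, so [e] is inserted word-finally. /tuabajoabaer/ → tuabajoabaere.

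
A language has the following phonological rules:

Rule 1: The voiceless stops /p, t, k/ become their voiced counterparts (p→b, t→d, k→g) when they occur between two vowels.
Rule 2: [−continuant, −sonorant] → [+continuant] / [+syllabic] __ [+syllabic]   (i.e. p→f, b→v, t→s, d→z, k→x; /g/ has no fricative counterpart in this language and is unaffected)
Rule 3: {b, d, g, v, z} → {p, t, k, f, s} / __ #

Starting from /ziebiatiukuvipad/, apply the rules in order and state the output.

Rule 1 (intervocalic voicing): /t/ is a voiceless stop between vowels /a/ and /i/, so it voices to [d]. /k/ is a voiceless stop between vowels /u/ and /u/, so it voices to [g]. /p/ is a voiceless stop between vowels /i/ and /a/, so it voices to [b]. /ziebiatiukuvipad/ → ziebiadiuguvibad.
Rule 2 (intervocalic spirantization): /b/ is a stop between vowels /e/ and /i/, so it spirantizes to the fricative [v]. /d/ is a stop between vowels /a/ and /i/, so it spirantizes to the fricative [z]. /b/ is a stop between vowels /i/ and /a/, so it spirantizes to the fricative [v]. /ziebiadiuguvibad/ → zieviaziuguvivad.
Rule 3 (final devoicing): /d/ is a voiced obstruent in word-final position, so it devoices to [t]. /zieviaziuguvivad/ → zieviaziuguvivat.

zieviaziuguvivat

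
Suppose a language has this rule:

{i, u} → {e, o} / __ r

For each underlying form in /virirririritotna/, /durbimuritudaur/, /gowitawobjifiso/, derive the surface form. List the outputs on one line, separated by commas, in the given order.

vererrereritotna, dorbimoritudaor, gowitawobjifiso

/virirririritotna/: /i/ is a high vowel immediately before /r/, so it lowers to [e]. /i/ is a high vowel immediately before /r/, so it lowers to [e]. /i/ is a high vowel immediately before /r/, so it lowers to [e]. /i/ is a high vowel immediately before /r/, so it lowers to [e]. → [vererrereritotna].
/durbimuritudaur/: /u/ is a high vowel immediately before /r/, so it lowers to [o]. /u/ is a high vowel immediately before /r/, so it lowers to [o]. /u/ is a high vowel immediately before /r/, so it lowers to [o]. → [dorbimoritudaor].
/gowitawobjifiso/: the rule's environment is not met; surfaces unchanged as [gowitawobjifiso].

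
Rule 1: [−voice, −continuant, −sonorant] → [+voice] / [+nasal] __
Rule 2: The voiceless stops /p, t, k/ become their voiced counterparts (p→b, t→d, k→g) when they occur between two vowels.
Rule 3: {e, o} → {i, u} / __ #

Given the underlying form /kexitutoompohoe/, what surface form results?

Rule 1 (post-nasal voicing): /p/ is a voiceless stop immediately after the nasal /m/, so it voices to [b]. /kexitutoompohoe/ → kexitutoombohoe.
Rule 2 (intervocalic voicing): /t/ is a voiceless stop between vowels /i/ and /u/, so it voices to [d]. /t/ is a voiceless stop between vowels /u/ and /o/, so it voices to [d]. /kexitutoombohoe/ → kexidudoombohoe.
Rule 3 (final vowel raising): /e/ is a mid vowel in word-final position, so it raises to [i]. /kexidudoombohoe/ → kexidudoombohoi.

kexidudoombohoi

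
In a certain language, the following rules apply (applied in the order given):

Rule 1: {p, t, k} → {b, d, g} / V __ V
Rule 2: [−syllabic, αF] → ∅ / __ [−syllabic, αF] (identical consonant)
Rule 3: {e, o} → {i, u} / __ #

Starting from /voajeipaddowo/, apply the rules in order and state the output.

Rule 1 (intervocalic voicing): /p/ is a voiceless stop between vowels /i/ and /a/, so it voices to [b]. /voajeipaddowo/ → voajeibaddowo.
Rule 2 (degemination): /dd/ is a geminate; the first /d/ deletes. /voajeibaddowo/ → voajeibadowo.
Rule 3 (final vowel raising): /o/ is a mid vowel in word-final position, so it raises to [u]. /voajeibadowo/ → voajeibadowu.

voajeibadowu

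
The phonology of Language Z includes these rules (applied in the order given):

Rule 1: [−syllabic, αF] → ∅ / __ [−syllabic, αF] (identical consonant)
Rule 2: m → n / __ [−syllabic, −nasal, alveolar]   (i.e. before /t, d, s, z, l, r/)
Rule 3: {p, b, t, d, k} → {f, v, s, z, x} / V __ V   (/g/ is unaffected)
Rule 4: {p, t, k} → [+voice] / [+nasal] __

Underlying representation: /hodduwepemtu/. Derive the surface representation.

Rule 1 (degemination): /dd/ is a geminate; the first /d/ deletes. /hodduwepemtu/ → hoduwepemtu.
Rule 2 (nasal place assimilation): /m/ precedes the alveolar consonant /t/, so it assimilates in place to [n]. /hoduwepemtu/ → hoduwepentu.
Rule 3 (intervocalic spirantization): /d/ is a stop between vowels /o/ and /u/, so it spirantizes to the fricative [z]. /p/ is a stop between vowels /e/ and /e/, so it spirantizes to the fricative [f]. /hoduwepentu/ → hozuwefentu.
Rule 4 (post-nasal voicing): /t/ is a voiceless stop immediately after the nasal /n/, so it voices to [d]. /hozuwefentu/ → hozuwefendu.

hozuwefendu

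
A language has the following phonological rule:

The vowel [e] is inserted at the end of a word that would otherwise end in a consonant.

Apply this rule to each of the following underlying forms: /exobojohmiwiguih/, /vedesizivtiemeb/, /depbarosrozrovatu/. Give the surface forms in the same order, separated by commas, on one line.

exobojohmiwiguihe, vedesizivtiemebe, depbarosrozrovatu

/exobojohmiwiguih/: the form ends in the consonant /h/, so [e] is inserted word-finally. → [exobojohmiwiguihe].
/vedesizivtiemeb/: the form ends in the consonant /b/, so [e] is inserted word-finally. → [vedesizivtiemebe].
/depbarosrozrovatu/: the rule's environment is not met; surfaces unchanged as [depbarosrozrovatu].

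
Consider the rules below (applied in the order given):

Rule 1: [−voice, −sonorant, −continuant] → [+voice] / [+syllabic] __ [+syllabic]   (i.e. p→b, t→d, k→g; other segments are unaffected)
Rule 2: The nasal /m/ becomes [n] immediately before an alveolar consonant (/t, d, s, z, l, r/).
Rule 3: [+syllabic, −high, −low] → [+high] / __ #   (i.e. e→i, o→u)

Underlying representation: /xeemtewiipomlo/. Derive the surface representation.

xeentewiibonlu

Rule 1 (intervocalic voicing): /p/ is a voiceless stop between vowels /i/ and /o/, so it voices to [b]. /xeemtewiipomlo/ → xeemtewiibomlo.
Rule 2 (nasal place assimilation): /m/ precedes the alveolar consonant /t/, so it assimilates in place to [n]. /m/ precedes the alveolar consonant /l/, so it assimilates in place to [n]. /xeemtewiibomlo/ → xeentewiibonlo.
Rule 3 (final vowel raising): /o/ is a mid vowel in word-final position, so it raises to [u]. /xeentewiibonlo/ → xeentewiibonlu.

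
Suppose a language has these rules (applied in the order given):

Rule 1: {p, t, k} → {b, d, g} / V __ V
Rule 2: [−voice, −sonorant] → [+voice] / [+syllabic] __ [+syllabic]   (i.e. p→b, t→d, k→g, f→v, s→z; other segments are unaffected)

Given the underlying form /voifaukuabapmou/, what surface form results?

voivauguabapmou

Rule 1 (intervocalic voicing): /k/ is a voiceless stop between vowels /u/ and /u/, so it voices to [g]. /voifaukuabapmou/ → voifauguabapmou.
Rule 2 (intervocalic voicing): /f/ is a voiceless obstruent between vowels /i/ and /a/, so it voices to [v]. /voifauguabapmou/ → voivauguabapmou.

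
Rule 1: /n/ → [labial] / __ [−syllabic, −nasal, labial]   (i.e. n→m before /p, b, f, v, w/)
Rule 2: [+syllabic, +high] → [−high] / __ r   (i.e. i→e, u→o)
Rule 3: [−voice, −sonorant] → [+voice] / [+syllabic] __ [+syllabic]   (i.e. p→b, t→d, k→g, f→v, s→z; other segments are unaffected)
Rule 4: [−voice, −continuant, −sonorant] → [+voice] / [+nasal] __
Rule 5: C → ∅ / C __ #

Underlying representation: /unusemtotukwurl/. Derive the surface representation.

unuzemdodukwor

Rule 1 (nasal place assimilation): no segment meets the environment; /unusemtotukwurl/ is unchanged.
Rule 2 (pre-rhotic lowering): /u/ is a high vowel immediately before /r/, so it lowers to [o]. /unusemtotukwurl/ → unusemtotukworl.
Rule 3 (intervocalic voicing): /s/ is a voiceless obstruent between vowels /u/ and /e/, so it voices to [z]. /t/ is a voiceless obstruent between vowels /o/ and /u/, so it voices to [d]. /unusemtotukworl/ → unuzemtodukworl.
Rule 4 (post-nasal voicing): /t/ is a voiceless stop immediately after the nasal /m/, so it voices to [d]. /unuzemtodukworl/ → unuzemdodukworl.
Rule 5 (final cluster simplification): /l/ is the second consonant of a word-final cluster /rl/, so it deletes. /unuzemdodukworl/ → unuzemdodukwor.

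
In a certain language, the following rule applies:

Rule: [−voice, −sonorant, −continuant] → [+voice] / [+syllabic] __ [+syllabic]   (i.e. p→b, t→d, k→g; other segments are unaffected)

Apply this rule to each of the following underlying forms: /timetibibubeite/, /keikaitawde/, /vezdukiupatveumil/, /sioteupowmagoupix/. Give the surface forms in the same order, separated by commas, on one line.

/timetibibubeite/: /t/ is a voiceless stop between vowels /e/ and /i/, so it voices to [d]. /t/ is a voiceless stop between vowels /i/ and /e/, so it voices to [d]. → [timedibibubeide].
/keikaitawde/: /k/ is a voiceless stop between vowels /i/ and /a/, so it voices to [g]. /t/ is a voiceless stop between vowels /i/ and /a/, so it voices to [d]. → [keigaidawde].
/vezdukiupatveumil/: /k/ is a voiceless stop between vowels /u/ and /i/, so it voices to [g]. /p/ is a voiceless stop between vowels /u/ and /a/, so it voices to [b]. → [vezdugiubatveumil].
/sioteupowmagoupix/: /t/ is a voiceless stop between vowels /o/ and /e/, so it voices to [d]. /p/ is a voiceless stop between vowels /u/ and /o/, so it voices to [b]. /p/ is a voiceless stop between vowels /u/ and /i/, so it voices to [b]. → [siodeubowmagoubix].

timedibibubeide, keigaidawde, vezdugiubatveumil, siodeubowmagoubix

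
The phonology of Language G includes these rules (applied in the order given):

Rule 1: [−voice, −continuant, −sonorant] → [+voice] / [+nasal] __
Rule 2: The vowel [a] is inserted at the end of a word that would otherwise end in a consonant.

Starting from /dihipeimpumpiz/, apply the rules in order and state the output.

dihipeimbumbiza

Rule 1 (post-nasal voicing): /p/ is a voiceless stop immediately after the nasal /m/, so it voices to [b]. /p/ is a voiceless stop immediately after the nasal /m/, so it voices to [b]. /dihipeimpumpiz/ → dihipeimbumbiz.
Rule 2 (final a-epenthesis): the form ends in the consonant /z/, so [a] is inserted word-finally. /dihipeimbumbiz/ → dihipeimbumbiza.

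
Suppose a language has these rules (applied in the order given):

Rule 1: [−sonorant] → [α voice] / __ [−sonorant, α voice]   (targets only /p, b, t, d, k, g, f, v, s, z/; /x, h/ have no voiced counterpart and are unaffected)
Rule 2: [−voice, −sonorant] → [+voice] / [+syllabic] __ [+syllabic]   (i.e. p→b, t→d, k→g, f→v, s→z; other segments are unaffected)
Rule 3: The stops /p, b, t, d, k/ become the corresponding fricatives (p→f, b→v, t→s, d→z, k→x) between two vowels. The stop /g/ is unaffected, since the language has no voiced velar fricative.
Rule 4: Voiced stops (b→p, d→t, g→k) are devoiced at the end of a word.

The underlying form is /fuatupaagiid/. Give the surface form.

Rule 1 (regressive voicing assimilation): no segment meets the environment; /fuatupaagiid/ is unchanged.
Rule 2 (intervocalic voicing): /t/ is a voiceless obstruent between vowels /a/ and /u/, so it voices to [d]. /p/ is a voiceless obstruent between vowels /u/ and /a/, so it voices to [b]. /fuatupaagiid/ → fuadubaagiid.
Rule 3 (intervocalic spirantization): /d/ is a stop between vowels /a/ and /u/, so it spirantizes to the fricative [z]. /b/ is a stop between vowels /u/ and /a/, so it spirantizes to the fricative [v]. /fuadubaagiid/ → fuazuvaagiid.
Rule 4 (final devoicing): /d/ is a voiced stop in word-final position, so it devoices to [t]. /fuazuvaagiid/ → fuazuvaagiit.

fuazuvaagiit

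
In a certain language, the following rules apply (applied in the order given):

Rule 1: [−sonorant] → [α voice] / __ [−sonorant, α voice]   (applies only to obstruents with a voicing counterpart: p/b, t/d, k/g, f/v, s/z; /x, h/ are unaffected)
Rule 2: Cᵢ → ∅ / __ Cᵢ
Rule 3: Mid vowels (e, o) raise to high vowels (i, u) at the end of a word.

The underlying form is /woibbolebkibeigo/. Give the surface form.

woibolepkibeigu

Rule 1 (regressive voicing assimilation): /b/ precedes the voiceless obstruent /k/, so it devoices to [p] by assimilation. /woibbolebkibeigo/ → woibbolepkibeigo.
Rule 2 (degemination): /bb/ is a geminate; the first /b/ deletes. /woibbolepkibeigo/ → woibolepkibeigo.
Rule 3 (final vowel raising): /o/ is a mid vowel in word-final position, so it raises to [u]. /woibolepkibeigo/ → woibolepkibeigu.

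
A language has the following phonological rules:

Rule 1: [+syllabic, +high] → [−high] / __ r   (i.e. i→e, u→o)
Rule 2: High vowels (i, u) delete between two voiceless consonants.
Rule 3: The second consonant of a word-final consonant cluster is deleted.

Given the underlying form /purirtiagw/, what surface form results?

porertiag

Rule 1 (pre-rhotic lowering): /u/ is a high vowel immediately before /r/, so it lowers to [o]. /i/ is a high vowel immediately before /r/, so it lowers to [e]. /purirtiagw/ → porertiagw.
Rule 2 (high vowel syncope): no segment meets the environment; /porertiagw/ is unchanged.
Rule 3 (final cluster simplification): /w/ is the second consonant of a word-final cluster /gw/, so it deletes. /porertiagw/ → porertiag.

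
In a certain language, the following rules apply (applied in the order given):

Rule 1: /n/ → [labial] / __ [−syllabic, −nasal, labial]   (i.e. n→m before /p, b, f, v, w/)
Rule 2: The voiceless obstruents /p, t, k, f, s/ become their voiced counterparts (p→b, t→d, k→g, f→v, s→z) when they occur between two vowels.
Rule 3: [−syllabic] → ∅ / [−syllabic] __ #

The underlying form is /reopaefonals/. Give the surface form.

Rule 1 (nasal place assimilation): no segment meets the environment; /reopaefonals/ is unchanged.
Rule 2 (intervocalic voicing): /p/ is a voiceless obstruent between vowels /o/ and /a/, so it voices to [b]. /f/ is a voiceless obstruent between vowels /e/ and /o/, so it voices to [v]. /reopaefonals/ → reobaevonals.
Rule 3 (final cluster simplification): /s/ is the second consonant of a word-final cluster /ls/, so it deletes. /reobaevonals/ → reobaevonal.

reobaevonal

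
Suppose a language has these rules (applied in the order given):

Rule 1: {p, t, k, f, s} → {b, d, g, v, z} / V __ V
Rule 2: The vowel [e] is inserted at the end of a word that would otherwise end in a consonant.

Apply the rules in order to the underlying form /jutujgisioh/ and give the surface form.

judujgiziohe

Rule 1 (intervocalic voicing): /t/ is a voiceless obstruent between vowels /u/ and /u/, so it voices to [d]. /s/ is a voiceless obstruent between vowels /i/ and /i/, so it voices to [z]. /jutujgisioh/ → judujgizioh.
Rule 2 (final e-epenthesis): the form ends in the consonant /h/, so [e] is inserted word-finally. /judujgizioh/ → judujgiziohe.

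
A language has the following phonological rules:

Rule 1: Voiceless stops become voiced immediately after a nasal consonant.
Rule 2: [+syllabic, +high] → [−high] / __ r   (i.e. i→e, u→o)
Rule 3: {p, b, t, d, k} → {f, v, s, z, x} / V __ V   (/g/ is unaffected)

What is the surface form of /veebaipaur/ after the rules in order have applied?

Rule 1 (post-nasal voicing): no segment meets the environment; /veebaipaur/ is unchanged.
Rule 2 (pre-rhotic lowering): /u/ is a high vowel immediately before /r/, so it lowers to [o]. /veebaipaur/ → veebaipaor.
Rule 3 (intervocalic spirantization): /b/ is a stop between vowels /e/ and /a/, so it spirantizes to the fricative [v]. /p/ is a stop between vowels /i/ and /a/, so it spirantizes to the fricative [f]. /veebaipaor/ → veevaifaor.

veevaifaor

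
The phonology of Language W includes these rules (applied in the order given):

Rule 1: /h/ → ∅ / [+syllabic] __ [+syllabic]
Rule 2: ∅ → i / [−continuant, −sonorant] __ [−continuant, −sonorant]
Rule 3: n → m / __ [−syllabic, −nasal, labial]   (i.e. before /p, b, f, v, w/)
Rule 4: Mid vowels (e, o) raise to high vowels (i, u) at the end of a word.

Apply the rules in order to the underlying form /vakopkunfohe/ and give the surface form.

vakopikumfoi

Rule 1 (intervocalic h-deletion): /h/ occurs between vowels /o/ and /e/, so it deletes. /vakopkunfohe/ → vakopkunfoe.
Rule 2 (stop-cluster i-epenthesis): /p/ and /k/ form a stop–stop cluster, so [i] is inserted between them. /vakopkunfoe/ → vakopikunfoe.
Rule 3 (nasal place assimilation): /n/ precedes the labial consonant /f/, so it assimilates in place to [m]. /vakopikunfoe/ → vakopikumfoe.
Rule 4 (final vowel raising): /e/ is a mid vowel in word-final position, so it raises to [i]. /vakopikumfoe/ → vakopikumfoi.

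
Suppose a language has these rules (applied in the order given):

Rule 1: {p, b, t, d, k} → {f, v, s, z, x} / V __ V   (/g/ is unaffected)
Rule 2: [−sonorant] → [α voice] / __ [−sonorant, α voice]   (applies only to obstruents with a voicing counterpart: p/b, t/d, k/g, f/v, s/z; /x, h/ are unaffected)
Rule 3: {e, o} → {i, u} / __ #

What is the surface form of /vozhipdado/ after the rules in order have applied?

Rule 1 (intervocalic spirantization): /d/ is a stop between vowels /a/ and /o/, so it spirantizes to the fricative [z]. /vozhipdado/ → vozhipdazo.
Rule 2 (regressive voicing assimilation): /z/ precedes the voiceless obstruent /h/, so it devoices to [s] by assimilation. /p/ precedes the voiced obstruent /d/, so it voices to [b] by assimilation. /vozhipdazo/ → voshibdazo.
Rule 3 (final vowel raising): /o/ is a mid vowel in word-final position, so it raises to [u]. /voshibdazo/ → voshibdazu.

voshibdazu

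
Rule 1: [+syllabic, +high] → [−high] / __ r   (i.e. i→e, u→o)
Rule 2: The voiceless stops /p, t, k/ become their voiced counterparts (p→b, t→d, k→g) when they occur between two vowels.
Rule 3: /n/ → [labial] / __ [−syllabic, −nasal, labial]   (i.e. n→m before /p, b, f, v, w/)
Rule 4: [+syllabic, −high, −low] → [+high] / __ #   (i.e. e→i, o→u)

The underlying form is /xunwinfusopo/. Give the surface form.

xumwimfusobu

Rule 1 (pre-rhotic lowering): no segment meets the environment; /xunwinfusopo/ is unchanged.
Rule 2 (intervocalic voicing): /p/ is a voiceless stop between vowels /o/ and /o/, so it voices to [b]. /xunwinfusopo/ → xunwinfusobo.
Rule 3 (nasal place assimilation): /n/ precedes the labial consonant /w/, so it assimilates in place to [m]. /n/ precedes the labial consonant /f/, so it assimilates in place to [m]. /xunwinfusobo/ → xumwimfusobo.
Rule 4 (final vowel raising): /o/ is a mid vowel in word-final position, so it raises to [u]. /xumwimfusobo/ → xumwimfusobu.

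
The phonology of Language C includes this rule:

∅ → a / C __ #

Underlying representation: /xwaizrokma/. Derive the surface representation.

No segment of /xwaizrokma/ meets the structural description of the rule, so the form surfaces unchanged.

xwaizrokma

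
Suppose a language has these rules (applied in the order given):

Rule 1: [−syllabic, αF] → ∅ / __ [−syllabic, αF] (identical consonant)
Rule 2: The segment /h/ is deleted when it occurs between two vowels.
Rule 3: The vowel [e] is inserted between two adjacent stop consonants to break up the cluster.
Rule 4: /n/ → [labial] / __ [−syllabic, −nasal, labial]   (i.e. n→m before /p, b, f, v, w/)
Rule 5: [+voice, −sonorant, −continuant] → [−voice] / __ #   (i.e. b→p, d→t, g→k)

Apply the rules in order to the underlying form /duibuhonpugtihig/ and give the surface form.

duibuompugetiik

Rule 1 (degemination): no segment meets the environment; /duibuhonpugtihig/ is unchanged.
Rule 2 (intervocalic h-deletion): /h/ occurs between vowels /u/ and /o/, so it deletes. /h/ occurs between vowels /i/ and /i/, so it deletes. /duibuhonpugtihig/ → duibuonpugtiig.
Rule 3 (stop-cluster e-epenthesis): /g/ and /t/ form a stop–stop cluster, so [e] is inserted between them. /duibuonpugtiig/ → duibuonpugetiig.
Rule 4 (nasal place assimilation): /n/ precedes the labial consonant /p/, so it assimilates in place to [m]. /duibuonpugetiig/ → duibuompugetiig.
Rule 5 (final devoicing): /g/ is a voiced stop in word-final position, so it devoices to [k]. /duibuompugetiig/ → duibuompugetiik.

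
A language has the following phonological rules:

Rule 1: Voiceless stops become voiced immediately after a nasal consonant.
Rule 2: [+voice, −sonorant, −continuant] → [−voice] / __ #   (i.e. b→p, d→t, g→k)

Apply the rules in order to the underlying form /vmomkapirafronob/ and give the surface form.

Rule 1 (post-nasal voicing): /k/ is a voiceless stop immediately after the nasal /m/, so it voices to [g]. /vmomkapirafronob/ → vmomgapirafronob.
Rule 2 (final devoicing): /b/ is a voiced stop in word-final position, so it devoices to [p]. /vmomgapirafronob/ → vmomgapirafronop.

vmomgapirafronop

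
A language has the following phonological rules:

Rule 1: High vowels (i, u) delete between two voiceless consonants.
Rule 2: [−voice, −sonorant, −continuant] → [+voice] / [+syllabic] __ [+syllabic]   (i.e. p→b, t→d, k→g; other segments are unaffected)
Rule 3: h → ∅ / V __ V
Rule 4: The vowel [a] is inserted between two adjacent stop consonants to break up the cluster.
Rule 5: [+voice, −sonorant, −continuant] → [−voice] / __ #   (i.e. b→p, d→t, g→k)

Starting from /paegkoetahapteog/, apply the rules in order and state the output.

paegakoedaapateok

Rule 1 (high vowel syncope): no segment meets the environment; /paegkoetahapteog/ is unchanged.
Rule 2 (intervocalic voicing): /t/ is a voiceless stop between vowels /e/ and /a/, so it voices to [d]. /paegkoetahapteog/ → paegkoedahapteog.
Rule 3 (intervocalic h-deletion): /h/ occurs between vowels /a/ and /a/, so it deletes. /paegkoedahapteog/ → paegkoedaapteog.
Rule 4 (stop-cluster a-epenthesis): /g/ and /k/ form a stop–stop cluster, so [a] is inserted between them. /p/ and /t/ form a stop–stop cluster, so [a] is inserted between them. /paegkoedaapteog/ → paegakoedaapateog.
Rule 5 (final devoicing): /g/ is a voiced stop in word-final position, so it devoices to [k]. /paegakoedaapateog/ → paegakoedaapateok.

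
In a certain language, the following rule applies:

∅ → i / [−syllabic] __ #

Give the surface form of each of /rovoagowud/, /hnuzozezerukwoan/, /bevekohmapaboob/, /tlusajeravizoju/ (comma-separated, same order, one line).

/rovoagowud/: the form ends in the consonant /d/, so [i] is inserted word-finally. → [rovoagowudi].
/hnuzozezerukwoan/: the form ends in the consonant /n/, so [i] is inserted word-finally. → [hnuzozezerukwoani].
/bevekohmapaboob/: the form ends in the consonant /b/, so [i] is inserted word-finally. → [bevekohmapaboobi].
/tlusajeravizoju/: the rule's environment is not met; surfaces unchanged as [tlusajeravizoju].

rovoagowudi, hnuzozezerukwoani, bevekohmapaboobi, tlusajeravizoju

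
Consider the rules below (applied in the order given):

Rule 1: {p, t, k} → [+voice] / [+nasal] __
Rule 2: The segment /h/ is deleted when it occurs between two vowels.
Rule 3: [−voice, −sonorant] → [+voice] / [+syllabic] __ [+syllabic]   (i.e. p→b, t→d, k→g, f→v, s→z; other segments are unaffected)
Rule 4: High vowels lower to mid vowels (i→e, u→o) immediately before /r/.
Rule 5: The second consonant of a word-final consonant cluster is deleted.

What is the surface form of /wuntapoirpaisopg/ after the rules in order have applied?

wundaboerpaizop

Rule 1 (post-nasal voicing): /t/ is a voiceless stop immediately after the nasal /n/, so it voices to [d]. /wuntapoirpaisopg/ → wundapoirpaisopg.
Rule 2 (intervocalic h-deletion): no segment meets the environment; /wundapoirpaisopg/ is unchanged.
Rule 3 (intervocalic voicing): /p/ is a voiceless obstruent between vowels /a/ and /o/, so it voices to [b]. /s/ is a voiceless obstruent between vowels /i/ and /o/, so it voices to [z]. /wundapoirpaisopg/ → wundaboirpaizopg.
Rule 4 (pre-rhotic lowering): /i/ is a high vowel immediately before /r/, so it lowers to [e]. /wundaboirpaizopg/ → wundaboerpaizopg.
Rule 5 (final cluster simplification): /g/ is the second consonant of a word-final cluster /pg/, so it deletes. /wundaboerpaizopg/ → wundaboerpaizop.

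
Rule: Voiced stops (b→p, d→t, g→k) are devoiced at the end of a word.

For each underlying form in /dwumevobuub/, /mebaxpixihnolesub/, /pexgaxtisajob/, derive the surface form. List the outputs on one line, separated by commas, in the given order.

/dwumevobuub/: /b/ is a voiced stop in word-final position, so it devoices to [p]. → [dwumevobuup].
/mebaxpixihnolesub/: /b/ is a voiced stop in word-final position, so it devoices to [p]. → [mebaxpixihnolesup].
/pexgaxtisajob/: /b/ is a voiced stop in word-final position, so it devoices to [p]. → [pexgaxtisajop].

dwumevobuup, mebaxpixihnolesup, pexgaxtisajop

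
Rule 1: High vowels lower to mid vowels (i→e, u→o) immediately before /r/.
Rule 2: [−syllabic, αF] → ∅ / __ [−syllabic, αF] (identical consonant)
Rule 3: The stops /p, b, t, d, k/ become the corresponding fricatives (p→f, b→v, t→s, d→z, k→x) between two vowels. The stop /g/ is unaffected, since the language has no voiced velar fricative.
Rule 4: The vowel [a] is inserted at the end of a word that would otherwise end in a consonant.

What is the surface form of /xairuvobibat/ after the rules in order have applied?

xaeruvovivata

Rule 1 (pre-rhotic lowering): /i/ is a high vowel immediately before /r/, so it lowers to [e]. /xairuvobibat/ → xaeruvobibat.
Rule 2 (degemination): no segment meets the environment; /xaeruvobibat/ is unchanged.
Rule 3 (intervocalic spirantization): /b/ is a stop between vowels /o/ and /i/, so it spirantizes to the fricative [v]. /b/ is a stop between vowels /i/ and /a/, so it spirantizes to the fricative [v]. /xaeruvobibat/ → xaeruvovivat.
Rule 4 (final a-epenthesis): the form ends in the consonant /t/, so [a] is inserted word-finally. /xaeruvovivat/ → xaeruvovivata.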